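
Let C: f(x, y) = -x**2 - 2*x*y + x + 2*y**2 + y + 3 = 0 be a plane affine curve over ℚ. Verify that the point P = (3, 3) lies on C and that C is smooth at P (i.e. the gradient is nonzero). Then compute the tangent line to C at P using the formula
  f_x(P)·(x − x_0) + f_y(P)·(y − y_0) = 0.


Tangent line at P: -11*x + 7*y + 12 = 0.

Step 1: f(3, 3) = 0, so P lies on C.
Step 2: partial derivatives
  f_x(x, y) = -2*x - 2*y + 1, f_y(x, y) = -2*x + 4*y + 1.
  f_x(P) = -11, f_y(P) = 7 (gradient nonzero, so P is smooth).
Step 3: tangent line at P: -11·(x − 3) + 7·(y − 3) = 0.
Expanding: -11*x + 7*y + 12 = 0.


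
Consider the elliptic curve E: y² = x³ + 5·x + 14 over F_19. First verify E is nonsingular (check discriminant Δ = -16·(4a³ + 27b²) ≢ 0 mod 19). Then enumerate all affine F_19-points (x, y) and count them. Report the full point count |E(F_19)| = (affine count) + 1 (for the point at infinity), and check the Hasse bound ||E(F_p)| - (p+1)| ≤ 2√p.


Affine points = {(1, 1), (1, 18), (9, 3), (9, 16), (10, 0), (12, 4), (12, 15), (14, 4), (14, 15), (15, 5), (15, 14)}; affine count = 11; |E(F_19)| = 12.

Discriminant check: Δ ∝ 4a³ + 27b² = 4·5³ + 27·14² = 4·125 + 27·196 ≡ 16 (mod 19). Nonzero ⇒ E is nonsingular.
For each x ∈ F_19, compute rhs = x³ + 5·x + 14 mod 19, then count y ∈ F_19 with y² ≡ rhs.
  x = 0: rhs = 14, matching y values: none (0 points).
  x = 1: rhs = 1, matching y values: 1, 18 (2 points).
  x = 2: rhs = 13, matching y values: none (0 points).
  x = 3: rhs = 18, matching y values: none (0 points).
  x = 4: rhs = 3, matching y values: none (0 points).
  x = 5: rhs = 12, matching y values: none (0 points).
  x = 6: rhs = 13, matching y values: none (0 points).
  x = 7: rhs = 12, matching y values: none (0 points).
  x = 8: rhs = 15, matching y values: none (0 points).
  x = 9: rhs = 9, matching y values: 3, 16 (2 points).
  x = 10: rhs = 0, matching y values: 0 (1 points).
  x = 11: rhs = 13, matching y values: none (0 points).
  x = 12: rhs = 16, matching y values: 4, 15 (2 points).
  x = 13: rhs = 15, matching y values: none (0 points).
  x = 14: rhs = 16, matching y values: 4, 15 (2 points).
  x = 15: rhs = 6, matching y values: 5, 14 (2 points).
  x = 16: rhs = 10, matching y values: none (0 points).
  x = 17: rhs = 15, matching y values: none (0 points).
  x = 18: rhs = 8, matching y values: none (0 points).
Total affine count: 11.
Full point count |E(F_19)| = 11 + 1 = 12.
Hasse bound: |12 − (19+1)| = |-8| = 8 ≤ 2√19 ≈ 8.7178 ✓.


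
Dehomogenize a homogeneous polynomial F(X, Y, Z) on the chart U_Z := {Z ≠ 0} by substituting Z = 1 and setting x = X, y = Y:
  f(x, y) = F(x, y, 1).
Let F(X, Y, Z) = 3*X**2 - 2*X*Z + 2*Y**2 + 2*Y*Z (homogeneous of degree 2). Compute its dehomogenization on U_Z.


f(x, y) = 3*x**2 - 2*x + 2*y**2 + 2*y

On U_Z we set Z = 1. Each monomial c·X^i·Y^j·Z^k in F becomes c·x^i·y^j·1^k = c·x^i·y^j.
Substituting Z = 1: F(X, Y, 1) = 3*x**2 - 2*x + 2*y**2 + 2*y.
Note: deg(f) ≤ deg(F) = 2; strict inequality happens when F is divisible by Z (lost terms).


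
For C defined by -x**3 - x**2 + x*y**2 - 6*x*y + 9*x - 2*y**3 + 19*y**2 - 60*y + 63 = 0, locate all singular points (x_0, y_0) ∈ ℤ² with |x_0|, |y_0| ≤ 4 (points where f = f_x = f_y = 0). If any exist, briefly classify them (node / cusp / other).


Singular points: {(0, 3)}; classification: node.

Compute partial derivatives:
  f_x = -3*x**2 - 2*x + y**2 - 6*y + 9.
  f_y = 2*x*y - 6*x - 6*y**2 + 38*y - 60.
Scan x_0 ∈ {−4, ..., 4}. For each x_0, f_y(x_0, y) is a polynomial in y; find its integer roots y ∈ {−4, ..., 4}, then test f_x and f at those candidates.
  x = -4: f_y(-4, y) = -6*y**2 + 30*y - 36; vanishes at y ∈ {2, 3}. (-4, 2): f_x = -39 ≠ 0; (-4, 3): f_x = -40 ≠ 0.
  x = -3: f_y(-3, y) = -6*y**2 + 32*y - 42; vanishes at y ∈ {3}. (-3, 3): f_x = -21 ≠ 0.
  x = -2: f_y(-2, y) = -6*y**2 + 34*y - 48; vanishes at y ∈ {3}. (-2, 3): f_x = -8 ≠ 0.
  x = -1: f_y(-1, y) = -6*y**2 + 36*y - 54; vanishes at y ∈ {3}. (-1, 3): f_x = -1 ≠ 0.
  x = 0: f_y(0, y) = -6*y**2 + 38*y - 60; vanishes at y ∈ {3}. (0, 3): f_x = 0, f = 0 — SINGULAR.
  x = 1: f_y(1, y) = -6*y**2 + 40*y - 66; vanishes at y ∈ {3}. (1, 3): f_x = -5 ≠ 0.
  x = 2: f_y(2, y) = -6*y**2 + 42*y - 72; vanishes at y ∈ {3, 4}. (2, 3): f_x = -16 ≠ 0; (2, 4): f_x = -15 ≠ 0.
  x = 3: f_y(3, y) = -6*y**2 + 44*y - 78; vanishes at y ∈ {3}. (3, 3): f_x = -33 ≠ 0.
  x = 4: f_y(4, y) = -6*y**2 + 46*y - 84; vanishes at y ∈ {3}. (4, 3): f_x = -56 ≠ 0.
Only singular point on the grid: (0, 3).
Classify: substitute x = 0 + u, y = 3 + v and expand: f = -u**3 - u**2 + u*v**2 - 2*v**3 + v**2.
No constant or linear terms (consistent with a singular point). Quadratic part: -u**2 + v**2. Cubic part: -u**3 + u*v**2 - 2*v**3.
The quadratic part v**2 - u**2 = (v − u)(v + u) splits into two distinct linear factors, so there are two distinct tangent lines y − 3 = ±(x − 0) — this is a node (ordinary double point).
Classification: node.


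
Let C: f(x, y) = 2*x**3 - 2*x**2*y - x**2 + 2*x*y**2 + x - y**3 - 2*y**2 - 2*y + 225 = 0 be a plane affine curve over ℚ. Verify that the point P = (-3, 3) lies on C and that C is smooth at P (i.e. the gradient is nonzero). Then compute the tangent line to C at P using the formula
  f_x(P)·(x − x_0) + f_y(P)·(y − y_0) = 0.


Tangent line at P: 115*x - 95*y + 630 = 0.

Step 1: f(-3, 3) = 0, so P lies on C.
Step 2: partial derivatives
  f_x(x, y) = 6*x**2 - 4*x*y - 2*x + 2*y**2 + 1, f_y(x, y) = -2*x**2 + 4*x*y - 3*y**2 - 4*y - 2.
  f_x(P) = 115, f_y(P) = -95 (gradient nonzero, so P is smooth).
Step 3: tangent line at P: 115·(x − -3) + -95·(y − 3) = 0.
Expanding: 115*x - 95*y + 630 = 0.


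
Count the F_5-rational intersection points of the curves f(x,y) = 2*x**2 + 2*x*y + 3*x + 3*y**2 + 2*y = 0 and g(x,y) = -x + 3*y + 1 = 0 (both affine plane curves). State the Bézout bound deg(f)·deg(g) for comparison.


Common zeros: {(1, 0)}; count = 1; Bézout bound = 2.

deg(f) = 2, deg(g) = 1, so Bézout bound = 2.
Scan x ∈ F_5. For each x, list the y ∈ F_5 with f(x, y) ≡ 0 and those with g(x, y) ≡ 0 (mod 5); the common zeros in that column are the intersection.
  x = 0: f ≡ 0 at y ∈ {0, 1}; g ≡ 0 at y ∈ {3}; common: ∅.
  x = 1: f ≡ 0 at y ∈ {0, 2}; g ≡ 0 at y ∈ {0}; common: {0}.
  x = 2: f ≡ 0 at y ∈ ∅; g ≡ 0 at y ∈ {2}; common: ∅.
  x = 3: f ≡ 0 at y ∈ {2}; g ≡ 0 at y ∈ {4}; common: ∅.
  x = 4: f ≡ 0 at y ∈ ∅; g ≡ 0 at y ∈ {1}; common: ∅.
Collecting: common zeros = {(1, 0)}, so the count is 1.
Comparison with the Bézout bound: 1 ≤ 2 = deg(f)·deg(g), as expected for curves with no common component (the affine F_5-count falls short of the bound because intersections may lie at infinity, over extension fields, or carry multiplicity).


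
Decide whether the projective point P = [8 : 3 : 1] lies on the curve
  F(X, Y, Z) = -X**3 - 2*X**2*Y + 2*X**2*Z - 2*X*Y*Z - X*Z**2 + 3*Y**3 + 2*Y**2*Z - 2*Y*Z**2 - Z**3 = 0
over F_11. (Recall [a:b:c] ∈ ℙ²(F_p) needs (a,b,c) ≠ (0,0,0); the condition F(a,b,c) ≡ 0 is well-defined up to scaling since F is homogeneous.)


F(8,3,1) ≡ 5 (mod 11); P is NOT on the curve.

Evaluate F(8, 3, 1) term-by-term (mod 11).
  -X**3 ↦ -1·512·1·1 = -512
  -2*X**2*Y ↦ -2·64·3·1 = -384
  2*X**2*Z ↦ 2·64·1·1 = 128
  -2*X*Y*Z ↦ -2·8·3·1 = -48
  -X*Z**2 ↦ -1·8·1·1 = -8
  3*Y**3 ↦ 3·1·27·1 = 81
  2*Y**2*Z ↦ 2·1·9·1 = 18
  -2*Y*Z**2 ↦ -2·1·3·1 = -6
  -Z**3 ↦ -1·1·1·1 = -1
Sum: F(8, 3, 1) = (-512) + (-384) + (128) + (-48) + (-8) + (81) + (18) + (-6) + (-1) = -732.
Reducing mod 11: -732 ≡ 5 (mod 11).
Since F(a, b, c) ≡ 5 ≠ 0 (mod 11), P does NOT lie on the curve.


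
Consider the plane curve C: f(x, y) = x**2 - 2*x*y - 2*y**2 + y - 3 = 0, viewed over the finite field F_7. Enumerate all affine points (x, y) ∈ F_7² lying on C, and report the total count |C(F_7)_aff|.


Affine F_7-points: {(6, 6)}; count = 1.

For each of the 49 pairs (x, y) ∈ F_7², evaluate f(x, y) mod 7. Record the zeros.
  x = 0: [0↦4, 1↦3, 2↦5, 3↦3, 4↦4, 5↦1, 6↦1]  zeros at y ∈ ∅
  x = 1: [0↦5, 1↦2, 2↦2, 3↦5, 4↦4, 5↦6, 6↦4]  zeros at y ∈ ∅
  x = 2: [0↦1, 1↦3, 2↦1, 3↦2, 4↦6, 5↦6, 6↦2]  zeros at y ∈ ∅
  x = 3: [0↦6, 1↦6, 2↦2, 3↦1, 4↦3, 5↦1, 6↦2]  zeros at y ∈ ∅
  x = 4: [0↦6, 1↦4, 2↦5, 3↦2, 4↦2, 5↦5, 6↦4]  zeros at y ∈ ∅
  x = 5: [0↦1, 1↦4, 2↦3, 3↦5, 4↦3, 5↦4, 6↦1]  zeros at y ∈ ∅
  x = 6: [0↦5, 1↦6, 2↦3, 3↦3, 4↦6, 5↦5, 6↦0]  zeros at y ∈ {6}
Collecting zeros: affine points = {(6, 6)}.
Total count |C(F_7)_aff| = 1.


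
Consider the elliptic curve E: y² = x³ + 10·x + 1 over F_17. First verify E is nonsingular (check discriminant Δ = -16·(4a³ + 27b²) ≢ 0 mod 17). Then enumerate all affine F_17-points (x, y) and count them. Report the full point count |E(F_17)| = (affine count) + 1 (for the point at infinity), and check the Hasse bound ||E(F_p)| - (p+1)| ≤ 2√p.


Affine points = {(0, 1), (0, 16), (8, 7), (8, 10), (9, 2), (9, 15), (10, 8), (10, 9), (12, 8), (12, 9), (13, 4), (13, 13)}; affine count = 12; |E(F_17)| = 13.

Discriminant check: Δ ∝ 4a³ + 27b² = 4·10³ + 27·1² = 4·1000 + 27·1 ≡ 15 (mod 17). Nonzero ⇒ E is nonsingular.
For each x ∈ F_17, compute rhs = x³ + 10·x + 1 mod 17, then count y ∈ F_17 with y² ≡ rhs.
  x = 0: rhs = 1, matching y values: 1, 16 (2 points).
  x = 1: rhs = 12, matching y values: none (0 points).
  x = 2: rhs = 12, matching y values: none (0 points).
  x = 3: rhs = 7, matching y values: none (0 points).
  x = 4: rhs = 3, matching y values: none (0 points).
  x = 5: rhs = 6, matching y values: none (0 points).
  x = 6: rhs = 5, matching y values: none (0 points).
  x = 7: rhs = 6, matching y values: none (0 points).
  x = 8: rhs = 15, matching y values: 7, 10 (2 points).
  x = 9: rhs = 4, matching y values: 2, 15 (2 points).
  x = 10: rhs = 13, matching y values: 8, 9 (2 points).
  x = 11: rhs = 14, matching y values: none (0 points).
  x = 12: rhs = 13, matching y values: 8, 9 (2 points).
  x = 13: rhs = 16, matching y values: 4, 13 (2 points).
  x = 14: rhs = 12, matching y values: none (0 points).
  x = 15: rhs = 7, matching y values: none (0 points).
  x = 16: rhs = 7, matching y values: none (0 points).
Total affine count: 12.
Full point count |E(F_17)| = 12 + 1 = 13.
Hasse bound: |13 − (17+1)| = |-5| = 5 ≤ 2√17 ≈ 8.2462 ✓.


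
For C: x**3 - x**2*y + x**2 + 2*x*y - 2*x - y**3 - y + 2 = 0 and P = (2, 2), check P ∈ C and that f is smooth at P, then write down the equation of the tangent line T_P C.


Tangent line at P: 10*x - 13*y + 6 = 0.

Step 1: f(2, 2) = 0, so P lies on C.
Step 2: partial derivatives
  f_x(x, y) = 3*x**2 - 2*x*y + 2*x + 2*y - 2, f_y(x, y) = -x**2 + 2*x - 3*y**2 - 1.
  f_x(P) = 10, f_y(P) = -13 (gradient nonzero, so P is smooth).
Step 3: tangent line at P: 10·(x − 2) + -13·(y − 2) = 0.
Expanding: 10*x - 13*y + 6 = 0.


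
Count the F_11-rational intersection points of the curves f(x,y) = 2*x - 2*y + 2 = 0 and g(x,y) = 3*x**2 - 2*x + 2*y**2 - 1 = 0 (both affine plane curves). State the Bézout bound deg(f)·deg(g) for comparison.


Common zeros: ∅; count = 0; Bézout bound = 2.

deg(f) = 1, deg(g) = 2, so Bézout bound = 2.
Scan x ∈ F_11. For each x, list the y ∈ F_11 with f(x, y) ≡ 0 and those with g(x, y) ≡ 0 (mod 11); the common zeros in that column are the intersection.
  x = 0: f ≡ 0 at y ∈ {1}; g ≡ 0 at y ∈ ∅; common: ∅.
  x = 1: f ≡ 0 at y ∈ {2}; g ≡ 0 at y ∈ {0}; common: ∅.
  x = 2: f ≡ 0 at y ∈ {3}; g ≡ 0 at y ∈ ∅; common: ∅.
  x = 3: f ≡ 0 at y ∈ {4}; g ≡ 0 at y ∈ {1, 10}; common: ∅.
  x = 4: f ≡ 0 at y ∈ {5}; g ≡ 0 at y ∈ ∅; common: ∅.
  x = 5: f ≡ 0 at y ∈ {6}; g ≡ 0 at y ∈ {1, 10}; common: ∅.
  x = 6: f ≡ 0 at y ∈ {7}; g ≡ 0 at y ∈ ∅; common: ∅.
  x = 7: f ≡ 0 at y ∈ {8}; g ≡ 0 at y ∈ {0}; common: ∅.
  x = 8: f ≡ 0 at y ∈ {9}; g ≡ 0 at y ∈ ∅; common: ∅.
  x = 9: f ≡ 0 at y ∈ {10}; g ≡ 0 at y ∈ {3, 8}; common: ∅.
  x = 10: f ≡ 0 at y ∈ {0}; g ≡ 0 at y ∈ {3, 8}; common: ∅.
Collecting: common zeros = ∅, so the count is 0.
Comparison with the Bézout bound: 0 ≤ 2 = deg(f)·deg(g), as expected for curves with no common component (the affine F_11-count falls short of the bound because intersections may lie at infinity, over extension fields, or carry multiplicity).


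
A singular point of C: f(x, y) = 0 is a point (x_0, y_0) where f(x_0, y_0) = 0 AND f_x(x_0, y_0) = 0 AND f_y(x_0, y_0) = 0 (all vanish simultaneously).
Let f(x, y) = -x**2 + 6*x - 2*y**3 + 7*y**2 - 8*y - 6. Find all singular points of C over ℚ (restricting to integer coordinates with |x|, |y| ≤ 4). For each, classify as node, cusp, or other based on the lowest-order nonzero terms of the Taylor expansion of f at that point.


Singular points: {(3, 1)}; classification: node.

Compute partial derivatives:
  f_x = 6 - 2*x.
  f_y = -6*y**2 + 14*y - 8.
Scan x_0 ∈ {−4, ..., 4}. For each x_0, f_y(x_0, y) is a polynomial in y; find its integer roots y ∈ {−4, ..., 4}, then test f_x and f at those candidates.
  x = -4: f_y(-4, y) = -6*y**2 + 14*y - 8; vanishes at y ∈ {1}. (-4, 1): f_x = 14 ≠ 0.
  x = -3: f_y(-3, y) = -6*y**2 + 14*y - 8; vanishes at y ∈ {1}. (-3, 1): f_x = 12 ≠ 0.
  x = -2: f_y(-2, y) = -6*y**2 + 14*y - 8; vanishes at y ∈ {1}. (-2, 1): f_x = 10 ≠ 0.
  x = -1: f_y(-1, y) = -6*y**2 + 14*y - 8; vanishes at y ∈ {1}. (-1, 1): f_x = 8 ≠ 0.
  x = 0: f_y(0, y) = -6*y**2 + 14*y - 8; vanishes at y ∈ {1}. (0, 1): f_x = 6 ≠ 0.
  x = 1: f_y(1, y) = -6*y**2 + 14*y - 8; vanishes at y ∈ {1}. (1, 1): f_x = 4 ≠ 0.
  x = 2: f_y(2, y) = -6*y**2 + 14*y - 8; vanishes at y ∈ {1}. (2, 1): f_x = 2 ≠ 0.
  x = 3: f_y(3, y) = -6*y**2 + 14*y - 8; vanishes at y ∈ {1}. (3, 1): f_x = 0, f = 0 — SINGULAR.
  x = 4: f_y(4, y) = -6*y**2 + 14*y - 8; vanishes at y ∈ {1}. (4, 1): f_x = -2 ≠ 0.
Only singular point on the grid: (3, 1).
Classify: substitute x = 3 + u, y = 1 + v and expand: f = -u**2 - 2*v**3 + v**2.
No constant or linear terms (consistent with a singular point). Quadratic part: -u**2 + v**2. Cubic part: -2*v**3.
The quadratic part v**2 - u**2 = (v − u)(v + u) splits into two distinct linear factors, so there are two distinct tangent lines y − 1 = ±(x − 3) — this is a node (ordinary double point).
Classification: node.


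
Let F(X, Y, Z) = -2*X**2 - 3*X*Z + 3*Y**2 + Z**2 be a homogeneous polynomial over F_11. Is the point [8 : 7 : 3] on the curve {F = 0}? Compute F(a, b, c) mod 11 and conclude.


F(8,7,3) ≡ 0 (mod 11); P is on the curve.

Evaluate F(8, 7, 3) term-by-term (mod 11).
  -2*X**2 ↦ -2·64·1·1 = -128
  -3*X*Z ↦ -3·8·1·3 = -72
  3*Y**2 ↦ 3·1·49·1 = 147
  Z**2 ↦ 1·1·1·9 = 9
Sum: F(8, 7, 3) = (-128) + (-72) + (147) + (9) = -44.
Reducing mod 11: -44 ≡ 0 (mod 11).
Since F(a, b, c) ≡ 0 (mod 11), P lies on the curve.


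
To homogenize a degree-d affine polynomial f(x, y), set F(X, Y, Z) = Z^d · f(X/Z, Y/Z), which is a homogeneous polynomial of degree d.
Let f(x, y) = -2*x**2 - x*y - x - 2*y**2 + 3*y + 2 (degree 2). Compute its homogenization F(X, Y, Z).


F(X, Y, Z) = -2*X**2 - X*Y - X*Z - 2*Y**2 + 3*Y*Z + 2*Z**2

deg(f) = 2.
Substitute x = X/Z, y = Y/Z into f, then multiply by Z^2.
  monomial -2·x^2·y^0 ↦ -2·X^2·Y^0·Z^0.
  monomial -1·x^1·y^1 ↦ -1·X^1·Y^1·Z^0.
  monomial -1·x^1·y^0 ↦ -1·X^1·Y^0·Z^1.
  monomial -2·x^0·y^2 ↦ -2·X^0·Y^2·Z^0.
  monomial 3·x^0·y^1 ↦ 3·X^0·Y^1·Z^1.
  monomial 2·x^0·y^0 ↦ 2·X^0·Y^0·Z^2.
Collecting: F(X, Y, Z) = -2*X**2 - X*Y - X*Z - 2*Y**2 + 3*Y*Z + 2*Z**2.


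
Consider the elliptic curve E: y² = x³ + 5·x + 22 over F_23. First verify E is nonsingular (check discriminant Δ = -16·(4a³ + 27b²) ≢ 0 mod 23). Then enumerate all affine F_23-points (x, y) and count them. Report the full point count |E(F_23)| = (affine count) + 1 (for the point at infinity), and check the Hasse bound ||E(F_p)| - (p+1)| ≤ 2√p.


Affine points = {(3, 8), (3, 15), (7, 3), (7, 20), (12, 4), (12, 19), (16, 9), (16, 14), (17, 11), (17, 12), (20, 7), (20, 16), (21, 2), (21, 21), (22, 4), (22, 19)}; affine count = 16; |E(F_23)| = 17.

Discriminant check: Δ ∝ 4a³ + 27b² = 4·5³ + 27·22² = 4·125 + 27·484 ≡ 21 (mod 23). Nonzero ⇒ E is nonsingular.
For each x ∈ F_23, compute rhs = x³ + 5·x + 22 mod 23, then count y ∈ F_23 with y² ≡ rhs.
  x = 0: rhs = 22, matching y values: none (0 points).
  x = 1: rhs = 5, matching y values: none (0 points).
  x = 2: rhs = 17, matching y values: none (0 points).
  x = 3: rhs = 18, matching y values: 8, 15 (2 points).
  x = 4: rhs = 14, matching y values: none (0 points).
  x = 5: rhs = 11, matching y values: none (0 points).
  x = 6: rhs = 15, matching y values: none (0 points).
  x = 7: rhs = 9, matching y values: 3, 20 (2 points).
  x = 8: rhs = 22, matching y values: none (0 points).
  x = 9: rhs = 14, matching y values: none (0 points).
  x = 10: rhs = 14, matching y values: none (0 points).
  x = 11: rhs = 5, matching y values: none (0 points).
  x = 12: rhs = 16, matching y values: 4, 19 (2 points).
  x = 13: rhs = 7, matching y values: none (0 points).
  x = 14: rhs = 7, matching y values: none (0 points).
  x = 15: rhs = 22, matching y values: none (0 points).
  x = 16: rhs = 12, matching y values: 9, 14 (2 points).
  x = 17: rhs = 6, matching y values: 11, 12 (2 points).
  x = 18: rhs = 10, matching y values: none (0 points).
  x = 19: rhs = 7, matching y values: none (0 points).
  x = 20: rhs = 3, matching y values: 7, 16 (2 points).
  x = 21: rhs = 4, matching y values: 2, 21 (2 points).
  x = 22: rhs = 16, matching y values: 4, 19 (2 points).
Total affine count: 16.
Full point count |E(F_23)| = 16 + 1 = 17.
Hasse bound: |17 − (23+1)| = |-7| = 7 ≤ 2√23 ≈ 9.5917 ✓.


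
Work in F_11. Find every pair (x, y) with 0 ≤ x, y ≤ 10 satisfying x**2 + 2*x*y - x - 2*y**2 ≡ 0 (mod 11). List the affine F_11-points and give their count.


Affine F_11-points: {(0, 0), (1, 0), (1, 1), (7, 3), (7, 4), (8, 4), (9, 1), (9, 8), (10, 3), (10, 7)}; count = 10.

For each of the 121 pairs (x, y) ∈ F_11², evaluate f(x, y) mod 11. Record the zeros.
  x = 0: [0↦0, 1↦9, 2↦3, 3↦4, 4↦1, 5↦5, 6↦5, 7↦1, 8↦4, 9↦3, 10↦9]  zeros at y ∈ {0}
  x = 1: [0↦0, 1↦0, 2↦7, 3↦10, 4↦9, 5↦4, 6↦6, 7↦4, 8↦9, 9↦10, 10↦7]  zeros at y ∈ {0, 1}
  x = 2: [0↦2, 1↦4, 2↦2, 3↦7, 4↦8, 5↦5, 6↦9, 7↦9, 8↦5, 9↦8, 10↦7]  zeros at y ∈ ∅
  x = 3: [0↦6, 1↦10, 2↦10, 3↦6, 4↦9, 5↦8, 6↦3, 7↦5, 8↦3, 9↦8, 10↦9]  zeros at y ∈ ∅
  x = 4: [0↦1, 1↦7, 2↦9, 3↦7, 4↦1, 5↦2, 6↦10, 7↦3, 8↦3, 9↦10, 10↦2]  zeros at y ∈ ∅
  x = 5: [0↦9, 1↦6, 2↦10, 3↦10, 4↦6, 5↦9, 6↦8, 7↦3, 8↦5, 9↦3, 10↦8]  zeros at y ∈ ∅
  x = 6: [0↦8, 1↦7, 2↦2, 3↦4, 4↦2, 5↦7, 6↦8, 7↦5, 8↦9, 9↦9, 10↦5]  zeros at y ∈ ∅
  x = 7: [0↦9, 1↦10, 2↦7, 3↦0, 4↦0, 5↦7, 6↦10, 7↦9, 8↦4, 9↦6, 10↦4]  zeros at y ∈ {3, 4}
  x = 8: [0↦1, 1↦4, 2↦3, 3↦9, 4↦0, 5↦9, 6↦3, 7↦4, 8↦1, 9↦5, 10↦5]  zeros at y ∈ {4}
  x = 9: [0↦6, 1↦0, 2↦1, 3↦9, 4↦2, 5↦2, 6↦9, 7↦1, 8↦0, 9↦6, 10↦8]  zeros at y ∈ {1, 8}
  x = 10: [0↦2, 1↦9, 2↦1, 3↦0, 4↦6, 5↦8, 6↦6, 7↦0, 8↦1, 9↦9, 10↦2]  zeros at y ∈ {3, 7}
Collecting zeros: affine points = {(0, 0), (1, 0), (1, 1), (7, 3), (7, 4), (8, 4), (9, 1), (9, 8), (10, 3), (10, 7)}.
Total count |C(F_11)_aff| = 10.


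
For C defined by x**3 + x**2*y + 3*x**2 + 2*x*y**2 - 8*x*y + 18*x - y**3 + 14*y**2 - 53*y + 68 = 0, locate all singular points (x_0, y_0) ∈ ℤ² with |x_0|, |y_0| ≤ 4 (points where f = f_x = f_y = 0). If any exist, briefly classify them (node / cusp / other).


Singular points: {(-2, 3)}; classification: cusp.

Compute partial derivatives:
  f_x = 3*x**2 + 2*x*y + 6*x + 2*y**2 - 8*y + 18.
  f_y = x**2 + 4*x*y - 8*x - 3*y**2 + 28*y - 53.
Scan x_0 ∈ {−4, ..., 4}. For each x_0, f_y(x_0, y) is a polynomial in y; find its integer roots y ∈ {−4, ..., 4}, then test f_x and f at those candidates.
  x = -4: f_y(-4, y) = -3*y**2 + 12*y - 5; no integer root y with |y| ≤ 4.
  x = -3: f_y(-3, y) = -3*y**2 + 16*y - 20; vanishes at y ∈ {2}. (-3, 2): f_x = 7 ≠ 0.
  x = -2: f_y(-2, y) = -3*y**2 + 20*y - 33; vanishes at y ∈ {3}. (-2, 3): f_x = 0, f = 0 — SINGULAR.
  x = -1: f_y(-1, y) = -3*y**2 + 24*y - 44; no integer root y with |y| ≤ 4.
  x = 0: f_y(0, y) = -3*y**2 + 28*y - 53; no integer root y with |y| ≤ 4.
  x = 1: f_y(1, y) = -3*y**2 + 32*y - 60; no integer root y with |y| ≤ 4.
  x = 2: f_y(2, y) = -3*y**2 + 36*y - 65; no integer root y with |y| ≤ 4.
  x = 3: f_y(3, y) = -3*y**2 + 40*y - 68; vanishes at y ∈ {2}. (3, 2): f_x = 67 ≠ 0.
  x = 4: f_y(4, y) = -3*y**2 + 44*y - 69; no integer root y with |y| ≤ 4.
Only singular point on the grid: (-2, 3).
Classify: substitute x = -2 + u, y = 3 + v and expand: f = u**3 + u**2*v + 2*u*v**2 - v**3 + v**2.
No constant or linear terms (consistent with a singular point). Quadratic part: v**2. Cubic part: u**3 + u**2*v + 2*u*v**2 - v**3.
The quadratic part v**2 is a perfect square, so there is a single (double) tangent line v = 0, i.e. y = 3. Restricting the cubic part to that line (v = 0) leaves u**3 ≠ 0, so f is not divisible by v and the branch is v² ≈ -u**3 to lowest order — this is a cusp.
Classification: cusp.


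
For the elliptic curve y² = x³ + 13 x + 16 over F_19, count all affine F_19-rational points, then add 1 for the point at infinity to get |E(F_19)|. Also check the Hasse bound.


Affine points = {(0, 4), (0, 15), (1, 7), (1, 12), (3, 5), (3, 14), (5, 4), (5, 15), (6, 5), (6, 14), (8, 9), (8, 10), (9, 8), (9, 11), (10, 5), (10, 14), (12, 0), (13, 8), (13, 11), (14, 4), (14, 15), (16, 8), (16, 11), (17, 1), (17, 18)}; affine count = 25; |E(F_19)| = 26.

Discriminant check: Δ ∝ 4a³ + 27b² = 4·13³ + 27·16² = 4·2197 + 27·256 ≡ 6 (mod 19). Nonzero ⇒ E is nonsingular.
For each x ∈ F_19, compute rhs = x³ + 13·x + 16 mod 19, then count y ∈ F_19 with y² ≡ rhs.
  x = 0: rhs = 16, matching y values: 4, 15 (2 points).
  x = 1: rhs = 11, matching y values: 7, 12 (2 points).
  x = 2: rhs = 12, matching y values: none (0 points).
  x = 3: rhs = 6, matching y values: 5, 14 (2 points).
  x = 4: rhs = 18, matching y values: none (0 points).
  x = 5: rhs = 16, matching y values: 4, 15 (2 points).
  x = 6: rhs = 6, matching y values: 5, 14 (2 points).
  x = 7: rhs = 13, matching y values: none (0 points).
  x = 8: rhs = 5, matching y values: 9, 10 (2 points).
  x = 9: rhs = 7, matching y values: 8, 11 (2 points).
  x = 10: rhs = 6, matching y values: 5, 14 (2 points).
  x = 11: rhs = 8, matching y values: none (0 points).
  x = 12: rhs = 0, matching y values: 0 (1 points).
  x = 13: rhs = 7, matching y values: 8, 11 (2 points).
  x = 14: rhs = 16, matching y values: 4, 15 (2 points).
  x = 15: rhs = 14, matching y values: none (0 points).
  x = 16: rhs = 7, matching y values: 8, 11 (2 points).
  x = 17: rhs = 1, matching y values: 1, 18 (2 points).
  x = 18: rhs = 2, matching y values: none (0 points).
Total affine count: 25.
Full point count |E(F_19)| = 25 + 1 = 26.
Hasse bound: |26 − (19+1)| = |6| = 6 ≤ 2√19 ≈ 8.7178 ✓.


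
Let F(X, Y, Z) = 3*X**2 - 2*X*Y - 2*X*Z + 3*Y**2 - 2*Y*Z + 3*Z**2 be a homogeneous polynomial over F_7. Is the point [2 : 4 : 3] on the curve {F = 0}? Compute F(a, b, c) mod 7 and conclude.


F(2,4,3) ≡ 0 (mod 7); P is on the curve.

Evaluate F(2, 4, 3) term-by-term (mod 7).
  3*X**2 ↦ 3·4·1·1 = 12
  -2*X*Y ↦ -2·2·4·1 = -16
  -2*X*Z ↦ -2·2·1·3 = -12
  3*Y**2 ↦ 3·1·16·1 = 48
  -2*Y*Z ↦ -2·1·4·3 = -24
  3*Z**2 ↦ 3·1·1·9 = 27
Sum: F(2, 4, 3) = (12) + (-16) + (-12) + (48) + (-24) + (27) = 35.
Reducing mod 7: 35 ≡ 0 (mod 7).
Since F(a, b, c) ≡ 0 (mod 7), P lies on the curve.


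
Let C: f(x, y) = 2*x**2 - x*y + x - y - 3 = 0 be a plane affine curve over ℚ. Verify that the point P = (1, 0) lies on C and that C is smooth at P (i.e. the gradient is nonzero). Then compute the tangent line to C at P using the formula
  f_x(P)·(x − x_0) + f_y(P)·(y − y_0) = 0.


Tangent line at P: 5*x - 2*y - 5 = 0.

Step 1: f(1, 0) = 0, so P lies on C.
Step 2: partial derivatives
  f_x(x, y) = 4*x - y + 1, f_y(x, y) = -x - 1.
  f_x(P) = 5, f_y(P) = -2 (gradient nonzero, so P is smooth).
Step 3: tangent line at P: 5·(x − 1) + -2·(y − 0) = 0.
Expanding: 5*x - 2*y - 5 = 0.


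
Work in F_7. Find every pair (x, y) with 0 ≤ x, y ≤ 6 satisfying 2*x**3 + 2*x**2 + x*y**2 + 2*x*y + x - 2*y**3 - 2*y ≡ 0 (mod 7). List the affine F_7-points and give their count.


Affine F_7-points: {(0, 0), (1, 2), (2, 1), (2, 6), (6, 4)}; count = 5.

For each of the 49 pairs (x, y) ∈ F_7², evaluate f(x, y) mod 7. Record the zeros.
  x = 0: [0↦0, 1↦3, 2↦1, 3↦3, 4↦4, 5↦6, 6↦4]  zeros at y ∈ {0}
  x = 1: [0↦5, 1↦4, 2↦0, 3↦2, 4↦5, 5↦4, 6↦1]  zeros at y ∈ {2}
  x = 2: [0↦5, 1↦0, 2↦1, 3↦3, 4↦1, 5↦4, 6↦0]  zeros at y ∈ {1, 6}
  x = 3: [0↦5, 1↦3, 2↦2, 3↦4, 4↦4, 5↦4, 6↦6]  zeros at y ∈ ∅
  x = 4: [0↦3, 1↦4, 2↦1, 3↦3, 4↦5, 5↦2, 6↦3]  zeros at y ∈ ∅
  x = 5: [0↦4, 1↦1, 2↦3, 3↦5, 4↦2, 5↦3, 6↦3]  zeros at y ∈ ∅
  x = 6: [0↦6, 1↦6, 2↦6, 3↦1, 4↦0, 5↦5, 6↦4]  zeros at y ∈ {4}
Collecting zeros: affine points = {(0, 0), (1, 2), (2, 1), (2, 6), (6, 4)}.
Total count |C(F_7)_aff| = 5.


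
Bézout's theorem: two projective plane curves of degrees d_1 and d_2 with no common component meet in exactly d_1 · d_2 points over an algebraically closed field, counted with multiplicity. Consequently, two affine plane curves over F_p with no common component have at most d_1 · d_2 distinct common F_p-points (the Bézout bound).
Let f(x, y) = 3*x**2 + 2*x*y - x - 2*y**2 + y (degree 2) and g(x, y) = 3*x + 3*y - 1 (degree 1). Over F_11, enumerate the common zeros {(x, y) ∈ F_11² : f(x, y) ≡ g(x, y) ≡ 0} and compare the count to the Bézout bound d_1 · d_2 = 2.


Common zeros: {(4, 0), (7, 8)}; count = 2; Bézout bound = 2.

deg(f) = 2, deg(g) = 1, so Bézout bound = 2.
Scan x ∈ F_11. For each x, list the y ∈ F_11 with f(x, y) ≡ 0 and those with g(x, y) ≡ 0 (mod 11); the common zeros in that column are the intersection.
  x = 0: f ≡ 0 at y ∈ {0, 6}; g ≡ 0 at y ∈ {4}; common: ∅.
  x = 1: f ≡ 0 at y ∈ {2, 5}; g ≡ 0 at y ∈ {3}; common: ∅.
  x = 2: f ≡ 0 at y ∈ ∅; g ≡ 0 at y ∈ {2}; common: ∅.
  x = 3: f ≡ 0 at y ∈ ∅; g ≡ 0 at y ∈ {1}; common: ∅.
  x = 4: f ≡ 0 at y ∈ {0, 10}; g ≡ 0 at y ∈ {0}; common: {0}.
  x = 5: f ≡ 0 at y ∈ ∅; g ≡ 0 at y ∈ {10}; common: ∅.
  x = 6: f ≡ 0 at y ∈ ∅; g ≡ 0 at y ∈ {9}; common: ∅.
  x = 7: f ≡ 0 at y ∈ {5, 8}; g ≡ 0 at y ∈ {8}; common: {8}.
  x = 8: f ≡ 0 at y ∈ {4, 10}; g ≡ 0 at y ∈ {7}; common: ∅.
  x = 9: f ≡ 0 at y ∈ {2}; g ≡ 0 at y ∈ {6}; common: ∅.
  x = 10: f ≡ 0 at y ∈ {8}; g ≡ 0 at y ∈ {5}; common: ∅.
Collecting: common zeros = {(4, 0), (7, 8)}, so the count is 2.
Comparison with the Bézout bound: 2 ≤ 2 = deg(f)·deg(g), as expected for curves with no common component (the bound is attained).


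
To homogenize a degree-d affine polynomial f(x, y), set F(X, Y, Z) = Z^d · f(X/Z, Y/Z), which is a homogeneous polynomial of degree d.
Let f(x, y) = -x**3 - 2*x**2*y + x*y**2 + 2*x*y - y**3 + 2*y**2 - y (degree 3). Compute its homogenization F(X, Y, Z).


F(X, Y, Z) = -X**3 - 2*X**2*Y + X*Y**2 + 2*X*Y*Z - Y**3 + 2*Y**2*Z - Y*Z**2

deg(f) = 3.
Substitute x = X/Z, y = Y/Z into f, then multiply by Z^3.
  monomial -1·x^3·y^0 ↦ -1·X^3·Y^0·Z^0.
  monomial -2·x^2·y^1 ↦ -2·X^2·Y^1·Z^0.
  monomial 1·x^1·y^2 ↦ 1·X^1·Y^2·Z^0.
  monomial 2·x^1·y^1 ↦ 2·X^1·Y^1·Z^1.
  monomial -1·x^0·y^3 ↦ -1·X^0·Y^3·Z^0.
  monomial 2·x^0·y^2 ↦ 2·X^0·Y^2·Z^1.
  monomial -1·x^0·y^1 ↦ -1·X^0·Y^1·Z^2.
Collecting: F(X, Y, Z) = -X**3 - 2*X**2*Y + X*Y**2 + 2*X*Y*Z - Y**3 + 2*Y**2*Z - Y*Z**2.


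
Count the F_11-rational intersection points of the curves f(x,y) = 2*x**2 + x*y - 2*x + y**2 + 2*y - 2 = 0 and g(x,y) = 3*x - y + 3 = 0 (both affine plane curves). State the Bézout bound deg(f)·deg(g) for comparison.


Common zeros: ∅; count = 0; Bézout bound = 2.

deg(f) = 2, deg(g) = 1, so Bézout bound = 2.
Scan x ∈ F_11. For each x, list the y ∈ F_11 with f(x, y) ≡ 0 and those with g(x, y) ≡ 0 (mod 11); the common zeros in that column are the intersection.
  x = 0: f ≡ 0 at y ∈ {4, 5}; g ≡ 0 at y ∈ {3}; common: ∅.
  x = 1: f ≡ 0 at y ∈ ∅; g ≡ 0 at y ∈ {6}; common: ∅.
  x = 2: f ≡ 0 at y ∈ ∅; g ≡ 0 at y ∈ {9}; common: ∅.
  x = 3: f ≡ 0 at y ∈ ∅; g ≡ 0 at y ∈ {1}; common: ∅.
  x = 4: f ≡ 0 at y ∈ {0, 5}; g ≡ 0 at y ∈ {4}; common: ∅.
  x = 5: f ≡ 0 at y ∈ ∅; g ≡ 0 at y ∈ {7}; common: ∅.
  x = 6: f ≡ 0 at y ∈ ∅; g ≡ 0 at y ∈ {10}; common: ∅.
  x = 7: f ≡ 0 at y ∈ ∅; g ≡ 0 at y ∈ {2}; common: ∅.
  x = 8: f ≡ 0 at y ∈ {0, 1}; g ≡ 0 at y ∈ {5}; common: ∅.
  x = 9: f ≡ 0 at y ∈ {1, 10}; g ≡ 0 at y ∈ {8}; common: ∅.
  x = 10: f ≡ 0 at y ∈ {4, 6}; g ≡ 0 at y ∈ {0}; common: ∅.
Collecting: common zeros = ∅, so the count is 0.
Comparison with the Bézout bound: 0 ≤ 2 = deg(f)·deg(g), as expected for curves with no common component (the affine F_11-count falls short of the bound because intersections may lie at infinity, over extension fields, or carry multiplicity).


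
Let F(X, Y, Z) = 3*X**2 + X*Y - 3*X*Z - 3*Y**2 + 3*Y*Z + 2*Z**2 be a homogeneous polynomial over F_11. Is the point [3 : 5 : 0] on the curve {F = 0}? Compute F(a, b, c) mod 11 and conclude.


F(3,5,0) ≡ 0 (mod 11); P is on the curve.

Evaluate F(3, 5, 0) term-by-term (mod 11).
  3*X**2 ↦ 3·9·1·1 = 27
  X*Y ↦ 1·3·5·1 = 15
  -3*X*Z ↦ -3·3·1·0 = 0
  -3*Y**2 ↦ -3·1·25·1 = -75
  3*Y*Z ↦ 3·1·5·0 = 0
  2*Z**2 ↦ 2·1·1·0 = 0
Sum: F(3, 5, 0) = (27) + (15) + (0) + (-75) + (0) + (0) = -33.
Reducing mod 11: -33 ≡ 0 (mod 11).
Since F(a, b, c) ≡ 0 (mod 11), P lies on the curve.


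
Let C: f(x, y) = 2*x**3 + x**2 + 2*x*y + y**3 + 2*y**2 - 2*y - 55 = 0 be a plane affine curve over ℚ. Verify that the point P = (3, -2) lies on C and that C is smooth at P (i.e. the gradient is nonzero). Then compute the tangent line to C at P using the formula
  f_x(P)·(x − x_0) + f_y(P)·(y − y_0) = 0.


Tangent line at P: 56*x + 8*y - 152 = 0.

Step 1: f(3, -2) = 0, so P lies on C.
Step 2: partial derivatives
  f_x(x, y) = 6*x**2 + 2*x + 2*y, f_y(x, y) = 2*x + 3*y**2 + 4*y - 2.
  f_x(P) = 56, f_y(P) = 8 (gradient nonzero, so P is smooth).
Step 3: tangent line at P: 56·(x − 3) + 8·(y − -2) = 0.
Expanding: 56*x + 8*y - 152 = 0.


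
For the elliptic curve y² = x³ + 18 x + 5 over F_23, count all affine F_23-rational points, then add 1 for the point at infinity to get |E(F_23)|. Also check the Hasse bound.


Affine points = {(1, 1), (1, 22), (2, 7), (2, 16), (4, 7), (4, 16), (5, 6), (5, 17), (10, 9), (10, 14), (11, 4), (11, 19), (15, 4), (15, 19), (17, 7), (17, 16), (20, 4), (20, 19), (22, 3), (22, 20)}; affine count = 20; |E(F_23)| = 21.

Discriminant check: Δ ∝ 4a³ + 27b² = 4·18³ + 27·5² = 4·5832 + 27·25 ≡ 14 (mod 23). Nonzero ⇒ E is nonsingular.
For each x ∈ F_23, compute rhs = x³ + 18·x + 5 mod 23, then count y ∈ F_23 with y² ≡ rhs.
  x = 0: rhs = 5, matching y values: none (0 points).
  x = 1: rhs = 1, matching y values: 1, 22 (2 points).
  x = 2: rhs = 3, matching y values: 7, 16 (2 points).
  x = 3: rhs = 17, matching y values: none (0 points).
  x = 4: rhs = 3, matching y values: 7, 16 (2 points).
  x = 5: rhs = 13, matching y values: 6, 17 (2 points).
  x = 6: rhs = 7, matching y values: none (0 points).
  x = 7: rhs = 14, matching y values: none (0 points).
  x = 8: rhs = 17, matching y values: none (0 points).
  x = 9: rhs = 22, matching y values: none (0 points).
  x = 10: rhs = 12, matching y values: 9, 14 (2 points).
  x = 11: rhs = 16, matching y values: 4, 19 (2 points).
  x = 12: rhs = 17, matching y values: none (0 points).
  x = 13: rhs = 21, matching y values: none (0 points).
  x = 14: rhs = 11, matching y values: none (0 points).
  x = 15: rhs = 16, matching y values: 4, 19 (2 points).
  x = 16: rhs = 19, matching y values: none (0 points).
  x = 17: rhs = 3, matching y values: 7, 16 (2 points).
  x = 18: rhs = 20, matching y values: none (0 points).
  x = 19: rhs = 7, matching y values: none (0 points).
  x = 20: rhs = 16, matching y values: 4, 19 (2 points).
  x = 21: rhs = 7, matching y values: none (0 points).
  x = 22: rhs = 9, matching y values: 3, 20 (2 points).
Total affine count: 20.
Full point count |E(F_23)| = 20 + 1 = 21.
Hasse bound: |21 − (23+1)| = |-3| = 3 ≤ 2√23 ≈ 9.5917 ✓.


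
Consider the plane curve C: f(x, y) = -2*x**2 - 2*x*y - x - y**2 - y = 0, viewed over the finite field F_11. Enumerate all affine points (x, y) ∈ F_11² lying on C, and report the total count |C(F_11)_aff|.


Affine F_11-points: {(0, 0), (0, 10), (3, 6), (3, 9), (4, 4), (4, 9), (5, 0), (6, 10), (7, 1), (7, 6), (8, 1), (8, 4)}; count = 12.

For each of the 121 pairs (x, y) ∈ F_11², evaluate f(x, y) mod 11. Record the zeros.
  x = 0: [0↦0, 1↦9, 2↦5, 3↦10, 4↦2, 5↦3, 6↦2, 7↦10, 8↦5, 9↦9, 10↦0]  zeros at y ∈ {0, 10}
  x = 1: [0↦8, 1↦4, 2↦9, 3↦1, 4↦2, 5↦1, 6↦9, 7↦4, 8↦8, 9↦10, 10↦10]  zeros at y ∈ ∅
  x = 2: [0↦1, 1↦6, 2↦9, 3↦10, 4↦9, 5↦6, 6↦1, 7↦5, 8↦7, 9↦7, 10↦5]  zeros at y ∈ ∅
  x = 3: [0↦1, 1↦4, 2↦5, 3↦4, 4↦1, 5↦7, 6↦0, 7↦2, 8↦2, 9↦0, 10↦7]  zeros at y ∈ {6, 9}
  x = 4: [0↦8, 1↦9, 2↦8, 3↦5, 4↦0, 5↦4, 6↦6, 7↦6, 8↦4, 9↦0, 10↦5]  zeros at y ∈ {4, 9}
  x = 5: [0↦0, 1↦10, 2↦7, 3↦2, 4↦6, 5↦8, 6↦8, 7↦6, 8↦2, 9↦7, 10↦10]  zeros at y ∈ {0}
  x = 6: [0↦10, 1↦7, 2↦2, 3↦6, 4↦8, 5↦8, 6↦6, 7↦2, 8↦7, 9↦10, 10↦0]  zeros at y ∈ {10}
  x = 7: [0↦5, 1↦0, 2↦4, 3↦6, 4↦6, 5↦4, 6↦0, 7↦5, 8↦8, 9↦9, 10↦8]  zeros at y ∈ {1, 6}
  x = 8: [0↦7, 1↦0, 2↦2, 3↦2, 4↦0, 5↦7, 6↦1, 7↦4, 8↦5, 9↦4, 10↦1]  zeros at y ∈ {1, 4}
  x = 9: [0↦5, 1↦7, 2↦7, 3↦5, 4↦1, 5↦6, 6↦9, 7↦10, 8↦9, 9↦6, 10↦1]  zeros at y ∈ ∅
  x = 10: [0↦10, 1↦10, 2↦8, 3↦4, 4↦9, 5↦1, 6↦2, 7↦1, 8↦9, 9↦4, 10↦8]  zeros at y ∈ ∅
Collecting zeros: affine points = {(0, 0), (0, 10), (3, 6), (3, 9), (4, 4), (4, 9), (5, 0), (6, 10), (7, 1), (7, 6), (8, 1), (8, 4)}.
Total count |C(F_11)_aff| = 12.


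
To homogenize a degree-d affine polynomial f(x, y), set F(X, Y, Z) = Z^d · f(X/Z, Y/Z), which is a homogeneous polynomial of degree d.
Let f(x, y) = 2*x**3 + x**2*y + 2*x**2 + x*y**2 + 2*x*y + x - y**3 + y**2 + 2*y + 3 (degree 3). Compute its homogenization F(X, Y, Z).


F(X, Y, Z) = 2*X**3 + X**2*Y + 2*X**2*Z + X*Y**2 + 2*X*Y*Z + X*Z**2 - Y**3 + Y**2*Z + 2*Y*Z**2 + 3*Z**3

deg(f) = 3.
Substitute x = X/Z, y = Y/Z into f, then multiply by Z^3.
  monomial 2·x^3·y^0 ↦ 2·X^3·Y^0·Z^0.
  monomial 1·x^2·y^1 ↦ 1·X^2·Y^1·Z^0.
  monomial 2·x^2·y^0 ↦ 2·X^2·Y^0·Z^1.
  monomial 1·x^1·y^2 ↦ 1·X^1·Y^2·Z^0.
  monomial 2·x^1·y^1 ↦ 2·X^1·Y^1·Z^1.
  monomial 1·x^1·y^0 ↦ 1·X^1·Y^0·Z^2.
  monomial -1·x^0·y^3 ↦ -1·X^0·Y^3·Z^0.
  monomial 1·x^0·y^2 ↦ 1·X^0·Y^2·Z^1.
  monomial 2·x^0·y^1 ↦ 2·X^0·Y^1·Z^2.
  monomial 3·x^0·y^0 ↦ 3·X^0·Y^0·Z^3.
Collecting: F(X, Y, Z) = 2*X**3 + X**2*Y + 2*X**2*Z + X*Y**2 + 2*X*Y*Z + X*Z**2 - Y**3 + Y**2*Z + 2*Y*Z**2 + 3*Z**3.


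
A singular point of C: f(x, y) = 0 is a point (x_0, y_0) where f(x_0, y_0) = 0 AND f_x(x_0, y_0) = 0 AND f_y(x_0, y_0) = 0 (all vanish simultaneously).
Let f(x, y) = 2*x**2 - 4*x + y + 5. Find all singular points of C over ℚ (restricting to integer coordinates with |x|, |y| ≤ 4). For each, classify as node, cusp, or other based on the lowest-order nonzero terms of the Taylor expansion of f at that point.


No singular points in the scanned grid; C is smooth there.

Compute partial derivatives:
  f_x = 4*x - 4.
  f_y = 1.
f_y = 1 is a nonzero constant, so f_y never vanishes: no point (x, y) can satisfy f = f_x = f_y = 0. In particular no (x, y) ∈ {−4, ..., 4}² is singular; the curve is smooth.


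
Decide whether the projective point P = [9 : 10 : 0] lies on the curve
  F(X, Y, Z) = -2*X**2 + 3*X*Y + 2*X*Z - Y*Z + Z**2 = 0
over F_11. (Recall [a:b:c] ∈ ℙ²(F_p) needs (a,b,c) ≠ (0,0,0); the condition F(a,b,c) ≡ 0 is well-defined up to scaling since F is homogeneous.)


F(9,10,0) ≡ 9 (mod 11); P is NOT on the curve.

Evaluate F(9, 10, 0) term-by-term (mod 11).
  -2*X**2 ↦ -2·81·1·1 = -162
  3*X*Y ↦ 3·9·10·1 = 270
  2*X*Z ↦ 2·9·1·0 = 0
  -Y*Z ↦ -1·1·10·0 = 0
  Z**2 ↦ 1·1·1·0 = 0
Sum: F(9, 10, 0) = (-162) + (270) + (0) + (0) + (0) = 108.
Reducing mod 11: 108 ≡ 9 (mod 11).
Since F(a, b, c) ≡ 9 ≠ 0 (mod 11), P does NOT lie on the curve.


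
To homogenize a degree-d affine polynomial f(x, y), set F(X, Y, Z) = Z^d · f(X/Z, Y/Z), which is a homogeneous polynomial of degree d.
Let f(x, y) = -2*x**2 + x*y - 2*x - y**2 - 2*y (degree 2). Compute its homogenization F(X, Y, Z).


F(X, Y, Z) = -2*X**2 + X*Y - 2*X*Z - Y**2 - 2*Y*Z

deg(f) = 2.
Substitute x = X/Z, y = Y/Z into f, then multiply by Z^2.
  monomial -2·x^2·y^0 ↦ -2·X^2·Y^0·Z^0.
  monomial 1·x^1·y^1 ↦ 1·X^1·Y^1·Z^0.
  monomial -2·x^1·y^0 ↦ -2·X^1·Y^0·Z^1.
  monomial -1·x^0·y^2 ↦ -1·X^0·Y^2·Z^0.
  monomial -2·x^0·y^1 ↦ -2·X^0·Y^1·Z^1.
Collecting: F(X, Y, Z) = -2*X**2 + X*Y - 2*X*Z - Y**2 - 2*Y*Z.


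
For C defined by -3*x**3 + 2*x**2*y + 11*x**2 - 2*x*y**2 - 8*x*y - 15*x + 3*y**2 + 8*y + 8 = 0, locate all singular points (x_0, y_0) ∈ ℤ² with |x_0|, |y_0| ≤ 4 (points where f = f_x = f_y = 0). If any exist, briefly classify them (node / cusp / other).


Singular points: {(1, -1)}; classification: cusp.

Compute partial derivatives:
  f_x = -9*x**2 + 4*x*y + 22*x - 2*y**2 - 8*y - 15.
  f_y = 2*x**2 - 4*x*y - 8*x + 6*y + 8.
Scan x_0 ∈ {−4, ..., 4}. For each x_0, f_y(x_0, y) is a polynomial in y; find its integer roots y ∈ {−4, ..., 4}, then test f_x and f at those candidates.
  x = -4: f_y(-4, y) = 22*y + 72; no integer root y with |y| ≤ 4.
  x = -3: f_y(-3, y) = 18*y + 50; no integer root y with |y| ≤ 4.
  x = -2: f_y(-2, y) = 14*y + 32; no integer root y with |y| ≤ 4.
  x = -1: f_y(-1, y) = 10*y + 18; no integer root y with |y| ≤ 4.
  x = 0: f_y(0, y) = 6*y + 8; no integer root y with |y| ≤ 4.
  x = 1: f_y(1, y) = 2*y + 2; vanishes at y ∈ {-1}. (1, -1): f_x = 0, f = 0 — SINGULAR.
  x = 2: f_y(2, y) = -2*y; vanishes at y ∈ {0}. (2, 0): f_x = -7 ≠ 0.
  x = 3: f_y(3, y) = 2 - 6*y; no integer root y with |y| ≤ 4.
  x = 4: f_y(4, y) = 8 - 10*y; no integer root y with |y| ≤ 4.
Only singular point on the grid: (1, -1).
Classify: substitute x = 1 + u, y = -1 + v and expand: f = -3*u**3 + 2*u**2*v - 2*u*v**2 + v**2.
No constant or linear terms (consistent with a singular point). Quadratic part: v**2. Cubic part: -3*u**3 + 2*u**2*v - 2*u*v**2.
The quadratic part v**2 is a perfect square, so there is a single (double) tangent line v = 0, i.e. y = -1. Restricting the cubic part to that line (v = 0) leaves -3*u**3 ≠ 0, so f is not divisible by v and the branch is v² ≈ 3*u**3 to lowest order — this is a cusp.
Classification: cusp.


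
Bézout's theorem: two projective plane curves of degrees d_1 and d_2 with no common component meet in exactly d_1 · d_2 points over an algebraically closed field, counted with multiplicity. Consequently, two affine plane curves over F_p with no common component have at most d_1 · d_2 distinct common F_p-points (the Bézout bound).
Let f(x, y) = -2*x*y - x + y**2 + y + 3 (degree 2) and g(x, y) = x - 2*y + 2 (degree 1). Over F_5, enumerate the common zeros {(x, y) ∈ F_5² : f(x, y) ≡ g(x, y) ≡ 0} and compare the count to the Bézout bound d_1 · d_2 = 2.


Common zeros: {(0, 1), (3, 0)}; count = 2; Bézout bound = 2.

deg(f) = 2, deg(g) = 1, so Bézout bound = 2.
Scan x ∈ F_5. For each x, list the y ∈ F_5 with f(x, y) ≡ 0 and those with g(x, y) ≡ 0 (mod 5); the common zeros in that column are the intersection.
  x = 0: f ≡ 0 at y ∈ {1, 3}; g ≡ 0 at y ∈ {1}; common: {1}.
  x = 1: f ≡ 0 at y ∈ ∅; g ≡ 0 at y ∈ {4}; common: ∅.
  x = 2: f ≡ 0 at y ∈ {4}; g ≡ 0 at y ∈ {2}; common: ∅.
  x = 3: f ≡ 0 at y ∈ {0}; g ≡ 0 at y ∈ {0}; common: {0}.
  x = 4: f ≡ 0 at y ∈ ∅; g ≡ 0 at y ∈ {3}; common: ∅.
Collecting: common zeros = {(0, 1), (3, 0)}, so the count is 2.
Comparison with the Bézout bound: 2 ≤ 2 = deg(f)·deg(g), as expected for curves with no common component (the bound is attained).
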